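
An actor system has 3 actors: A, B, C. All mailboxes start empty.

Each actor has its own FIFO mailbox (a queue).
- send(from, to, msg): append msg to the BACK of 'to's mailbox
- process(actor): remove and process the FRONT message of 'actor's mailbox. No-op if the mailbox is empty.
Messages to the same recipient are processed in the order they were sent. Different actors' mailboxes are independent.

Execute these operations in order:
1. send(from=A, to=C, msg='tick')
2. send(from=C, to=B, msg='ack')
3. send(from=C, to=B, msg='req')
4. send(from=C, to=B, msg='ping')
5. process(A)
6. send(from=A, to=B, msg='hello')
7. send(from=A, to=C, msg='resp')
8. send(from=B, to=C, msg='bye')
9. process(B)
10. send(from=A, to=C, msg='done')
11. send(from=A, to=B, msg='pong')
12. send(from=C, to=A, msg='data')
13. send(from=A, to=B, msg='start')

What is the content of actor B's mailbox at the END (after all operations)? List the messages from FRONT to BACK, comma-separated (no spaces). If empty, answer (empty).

After 1 (send(from=A, to=C, msg='tick')): A:[] B:[] C:[tick]
After 2 (send(from=C, to=B, msg='ack')): A:[] B:[ack] C:[tick]
After 3 (send(from=C, to=B, msg='req')): A:[] B:[ack,req] C:[tick]
After 4 (send(from=C, to=B, msg='ping')): A:[] B:[ack,req,ping] C:[tick]
After 5 (process(A)): A:[] B:[ack,req,ping] C:[tick]
After 6 (send(from=A, to=B, msg='hello')): A:[] B:[ack,req,ping,hello] C:[tick]
After 7 (send(from=A, to=C, msg='resp')): A:[] B:[ack,req,ping,hello] C:[tick,resp]
After 8 (send(from=B, to=C, msg='bye')): A:[] B:[ack,req,ping,hello] C:[tick,resp,bye]
After 9 (process(B)): A:[] B:[req,ping,hello] C:[tick,resp,bye]
After 10 (send(from=A, to=C, msg='done')): A:[] B:[req,ping,hello] C:[tick,resp,bye,done]
After 11 (send(from=A, to=B, msg='pong')): A:[] B:[req,ping,hello,pong] C:[tick,resp,bye,done]
After 12 (send(from=C, to=A, msg='data')): A:[data] B:[req,ping,hello,pong] C:[tick,resp,bye,done]
After 13 (send(from=A, to=B, msg='start')): A:[data] B:[req,ping,hello,pong,start] C:[tick,resp,bye,done]

Answer: req,ping,hello,pong,start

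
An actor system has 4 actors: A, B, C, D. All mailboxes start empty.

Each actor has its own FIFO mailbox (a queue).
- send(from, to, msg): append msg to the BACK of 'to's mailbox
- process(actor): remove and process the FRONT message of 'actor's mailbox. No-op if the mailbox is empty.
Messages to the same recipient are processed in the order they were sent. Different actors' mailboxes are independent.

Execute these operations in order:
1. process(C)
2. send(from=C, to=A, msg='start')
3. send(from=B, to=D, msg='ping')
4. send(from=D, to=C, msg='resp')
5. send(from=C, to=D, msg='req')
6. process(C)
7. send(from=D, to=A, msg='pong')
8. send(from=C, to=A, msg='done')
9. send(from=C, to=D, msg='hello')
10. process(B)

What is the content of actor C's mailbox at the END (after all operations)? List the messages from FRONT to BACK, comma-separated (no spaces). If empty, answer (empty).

After 1 (process(C)): A:[] B:[] C:[] D:[]
After 2 (send(from=C, to=A, msg='start')): A:[start] B:[] C:[] D:[]
After 3 (send(from=B, to=D, msg='ping')): A:[start] B:[] C:[] D:[ping]
After 4 (send(from=D, to=C, msg='resp')): A:[start] B:[] C:[resp] D:[ping]
After 5 (send(from=C, to=D, msg='req')): A:[start] B:[] C:[resp] D:[ping,req]
After 6 (process(C)): A:[start] B:[] C:[] D:[ping,req]
After 7 (send(from=D, to=A, msg='pong')): A:[start,pong] B:[] C:[] D:[ping,req]
After 8 (send(from=C, to=A, msg='done')): A:[start,pong,done] B:[] C:[] D:[ping,req]
After 9 (send(from=C, to=D, msg='hello')): A:[start,pong,done] B:[] C:[] D:[ping,req,hello]
After 10 (process(B)): A:[start,pong,done] B:[] C:[] D:[ping,req,hello]

Answer: (empty)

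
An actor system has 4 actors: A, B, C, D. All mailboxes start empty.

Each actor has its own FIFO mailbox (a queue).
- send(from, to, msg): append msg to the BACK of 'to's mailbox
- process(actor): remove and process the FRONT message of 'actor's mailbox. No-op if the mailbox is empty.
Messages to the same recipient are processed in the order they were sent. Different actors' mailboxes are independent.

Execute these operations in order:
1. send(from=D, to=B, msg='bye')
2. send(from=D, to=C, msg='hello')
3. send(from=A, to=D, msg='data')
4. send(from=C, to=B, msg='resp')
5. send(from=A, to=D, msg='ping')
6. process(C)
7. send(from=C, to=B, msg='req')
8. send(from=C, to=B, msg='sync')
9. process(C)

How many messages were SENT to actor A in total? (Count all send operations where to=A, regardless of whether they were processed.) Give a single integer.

Answer: 0

Derivation:
After 1 (send(from=D, to=B, msg='bye')): A:[] B:[bye] C:[] D:[]
After 2 (send(from=D, to=C, msg='hello')): A:[] B:[bye] C:[hello] D:[]
After 3 (send(from=A, to=D, msg='data')): A:[] B:[bye] C:[hello] D:[data]
After 4 (send(from=C, to=B, msg='resp')): A:[] B:[bye,resp] C:[hello] D:[data]
After 5 (send(from=A, to=D, msg='ping')): A:[] B:[bye,resp] C:[hello] D:[data,ping]
After 6 (process(C)): A:[] B:[bye,resp] C:[] D:[data,ping]
After 7 (send(from=C, to=B, msg='req')): A:[] B:[bye,resp,req] C:[] D:[data,ping]
After 8 (send(from=C, to=B, msg='sync')): A:[] B:[bye,resp,req,sync] C:[] D:[data,ping]
After 9 (process(C)): A:[] B:[bye,resp,req,sync] C:[] D:[data,ping]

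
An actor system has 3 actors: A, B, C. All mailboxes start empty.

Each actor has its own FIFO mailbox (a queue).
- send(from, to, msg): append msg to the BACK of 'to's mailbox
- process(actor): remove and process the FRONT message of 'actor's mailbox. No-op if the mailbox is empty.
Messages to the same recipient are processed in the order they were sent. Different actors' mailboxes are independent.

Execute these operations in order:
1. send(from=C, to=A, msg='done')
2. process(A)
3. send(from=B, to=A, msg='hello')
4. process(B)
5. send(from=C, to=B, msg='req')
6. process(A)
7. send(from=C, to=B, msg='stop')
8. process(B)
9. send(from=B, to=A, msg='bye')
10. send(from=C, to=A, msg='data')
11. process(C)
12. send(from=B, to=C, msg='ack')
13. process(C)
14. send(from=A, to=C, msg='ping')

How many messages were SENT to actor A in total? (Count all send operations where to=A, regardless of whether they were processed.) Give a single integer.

Answer: 4

Derivation:
After 1 (send(from=C, to=A, msg='done')): A:[done] B:[] C:[]
After 2 (process(A)): A:[] B:[] C:[]
After 3 (send(from=B, to=A, msg='hello')): A:[hello] B:[] C:[]
After 4 (process(B)): A:[hello] B:[] C:[]
After 5 (send(from=C, to=B, msg='req')): A:[hello] B:[req] C:[]
After 6 (process(A)): A:[] B:[req] C:[]
After 7 (send(from=C, to=B, msg='stop')): A:[] B:[req,stop] C:[]
After 8 (process(B)): A:[] B:[stop] C:[]
After 9 (send(from=B, to=A, msg='bye')): A:[bye] B:[stop] C:[]
After 10 (send(from=C, to=A, msg='data')): A:[bye,data] B:[stop] C:[]
After 11 (process(C)): A:[bye,data] B:[stop] C:[]
After 12 (send(from=B, to=C, msg='ack')): A:[bye,data] B:[stop] C:[ack]
After 13 (process(C)): A:[bye,data] B:[stop] C:[]
After 14 (send(from=A, to=C, msg='ping')): A:[bye,data] B:[stop] C:[ping]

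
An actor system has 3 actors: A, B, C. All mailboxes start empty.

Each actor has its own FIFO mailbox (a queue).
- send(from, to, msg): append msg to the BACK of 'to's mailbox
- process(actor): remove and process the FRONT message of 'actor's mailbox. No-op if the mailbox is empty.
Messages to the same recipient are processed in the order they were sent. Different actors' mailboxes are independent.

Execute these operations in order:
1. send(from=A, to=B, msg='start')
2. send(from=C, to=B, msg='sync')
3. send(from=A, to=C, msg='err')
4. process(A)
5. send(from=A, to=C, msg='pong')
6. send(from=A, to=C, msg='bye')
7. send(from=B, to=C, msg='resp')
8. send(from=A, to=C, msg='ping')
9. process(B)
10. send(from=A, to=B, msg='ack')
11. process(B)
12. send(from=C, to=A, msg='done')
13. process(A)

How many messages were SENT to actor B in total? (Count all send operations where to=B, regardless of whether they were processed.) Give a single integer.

After 1 (send(from=A, to=B, msg='start')): A:[] B:[start] C:[]
After 2 (send(from=C, to=B, msg='sync')): A:[] B:[start,sync] C:[]
After 3 (send(from=A, to=C, msg='err')): A:[] B:[start,sync] C:[err]
After 4 (process(A)): A:[] B:[start,sync] C:[err]
After 5 (send(from=A, to=C, msg='pong')): A:[] B:[start,sync] C:[err,pong]
After 6 (send(from=A, to=C, msg='bye')): A:[] B:[start,sync] C:[err,pong,bye]
After 7 (send(from=B, to=C, msg='resp')): A:[] B:[start,sync] C:[err,pong,bye,resp]
After 8 (send(from=A, to=C, msg='ping')): A:[] B:[start,sync] C:[err,pong,bye,resp,ping]
After 9 (process(B)): A:[] B:[sync] C:[err,pong,bye,resp,ping]
After 10 (send(from=A, to=B, msg='ack')): A:[] B:[sync,ack] C:[err,pong,bye,resp,ping]
After 11 (process(B)): A:[] B:[ack] C:[err,pong,bye,resp,ping]
After 12 (send(from=C, to=A, msg='done')): A:[done] B:[ack] C:[err,pong,bye,resp,ping]
After 13 (process(A)): A:[] B:[ack] C:[err,pong,bye,resp,ping]

Answer: 3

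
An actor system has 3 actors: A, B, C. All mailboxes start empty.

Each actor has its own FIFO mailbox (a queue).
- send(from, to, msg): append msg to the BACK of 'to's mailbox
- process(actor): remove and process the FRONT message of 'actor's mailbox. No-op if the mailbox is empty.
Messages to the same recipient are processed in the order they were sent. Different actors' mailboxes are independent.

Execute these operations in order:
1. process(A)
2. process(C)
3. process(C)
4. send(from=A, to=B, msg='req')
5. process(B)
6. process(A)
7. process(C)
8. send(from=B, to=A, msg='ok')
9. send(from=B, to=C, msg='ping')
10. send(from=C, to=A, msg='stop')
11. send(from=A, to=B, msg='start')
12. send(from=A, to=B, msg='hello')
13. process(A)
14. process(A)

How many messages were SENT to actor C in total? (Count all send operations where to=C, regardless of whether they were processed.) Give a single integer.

After 1 (process(A)): A:[] B:[] C:[]
After 2 (process(C)): A:[] B:[] C:[]
After 3 (process(C)): A:[] B:[] C:[]
After 4 (send(from=A, to=B, msg='req')): A:[] B:[req] C:[]
After 5 (process(B)): A:[] B:[] C:[]
After 6 (process(A)): A:[] B:[] C:[]
After 7 (process(C)): A:[] B:[] C:[]
After 8 (send(from=B, to=A, msg='ok')): A:[ok] B:[] C:[]
After 9 (send(from=B, to=C, msg='ping')): A:[ok] B:[] C:[ping]
After 10 (send(from=C, to=A, msg='stop')): A:[ok,stop] B:[] C:[ping]
After 11 (send(from=A, to=B, msg='start')): A:[ok,stop] B:[start] C:[ping]
After 12 (send(from=A, to=B, msg='hello')): A:[ok,stop] B:[start,hello] C:[ping]
After 13 (process(A)): A:[stop] B:[start,hello] C:[ping]
After 14 (process(A)): A:[] B:[start,hello] C:[ping]

Answer: 1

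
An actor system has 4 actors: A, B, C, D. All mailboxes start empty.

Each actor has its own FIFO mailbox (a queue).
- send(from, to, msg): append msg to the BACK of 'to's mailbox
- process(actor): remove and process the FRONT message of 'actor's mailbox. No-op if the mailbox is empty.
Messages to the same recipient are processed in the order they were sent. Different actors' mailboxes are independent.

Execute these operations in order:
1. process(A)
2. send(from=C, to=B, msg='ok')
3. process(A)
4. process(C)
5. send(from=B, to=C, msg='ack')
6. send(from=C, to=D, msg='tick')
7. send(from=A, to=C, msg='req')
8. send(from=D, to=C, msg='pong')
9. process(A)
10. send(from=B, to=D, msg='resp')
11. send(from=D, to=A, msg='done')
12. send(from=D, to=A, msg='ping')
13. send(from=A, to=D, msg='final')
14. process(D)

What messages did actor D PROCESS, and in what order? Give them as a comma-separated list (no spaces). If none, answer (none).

After 1 (process(A)): A:[] B:[] C:[] D:[]
After 2 (send(from=C, to=B, msg='ok')): A:[] B:[ok] C:[] D:[]
After 3 (process(A)): A:[] B:[ok] C:[] D:[]
After 4 (process(C)): A:[] B:[ok] C:[] D:[]
After 5 (send(from=B, to=C, msg='ack')): A:[] B:[ok] C:[ack] D:[]
After 6 (send(from=C, to=D, msg='tick')): A:[] B:[ok] C:[ack] D:[tick]
After 7 (send(from=A, to=C, msg='req')): A:[] B:[ok] C:[ack,req] D:[tick]
After 8 (send(from=D, to=C, msg='pong')): A:[] B:[ok] C:[ack,req,pong] D:[tick]
After 9 (process(A)): A:[] B:[ok] C:[ack,req,pong] D:[tick]
After 10 (send(from=B, to=D, msg='resp')): A:[] B:[ok] C:[ack,req,pong] D:[tick,resp]
After 11 (send(from=D, to=A, msg='done')): A:[done] B:[ok] C:[ack,req,pong] D:[tick,resp]
After 12 (send(from=D, to=A, msg='ping')): A:[done,ping] B:[ok] C:[ack,req,pong] D:[tick,resp]
After 13 (send(from=A, to=D, msg='final')): A:[done,ping] B:[ok] C:[ack,req,pong] D:[tick,resp,final]
After 14 (process(D)): A:[done,ping] B:[ok] C:[ack,req,pong] D:[resp,final]

Answer: tick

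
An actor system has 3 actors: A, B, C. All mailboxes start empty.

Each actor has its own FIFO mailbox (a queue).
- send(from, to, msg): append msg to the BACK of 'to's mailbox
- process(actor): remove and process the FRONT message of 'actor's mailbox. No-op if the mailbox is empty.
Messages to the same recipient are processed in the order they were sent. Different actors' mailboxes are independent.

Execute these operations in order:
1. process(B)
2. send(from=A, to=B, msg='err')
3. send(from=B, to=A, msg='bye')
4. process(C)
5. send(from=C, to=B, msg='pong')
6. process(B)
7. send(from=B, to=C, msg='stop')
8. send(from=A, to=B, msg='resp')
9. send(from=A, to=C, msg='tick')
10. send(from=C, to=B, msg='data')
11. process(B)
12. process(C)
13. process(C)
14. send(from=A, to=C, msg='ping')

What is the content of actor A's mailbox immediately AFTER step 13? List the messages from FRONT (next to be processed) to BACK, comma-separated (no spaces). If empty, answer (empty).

After 1 (process(B)): A:[] B:[] C:[]
After 2 (send(from=A, to=B, msg='err')): A:[] B:[err] C:[]
After 3 (send(from=B, to=A, msg='bye')): A:[bye] B:[err] C:[]
After 4 (process(C)): A:[bye] B:[err] C:[]
After 5 (send(from=C, to=B, msg='pong')): A:[bye] B:[err,pong] C:[]
After 6 (process(B)): A:[bye] B:[pong] C:[]
After 7 (send(from=B, to=C, msg='stop')): A:[bye] B:[pong] C:[stop]
After 8 (send(from=A, to=B, msg='resp')): A:[bye] B:[pong,resp] C:[stop]
After 9 (send(from=A, to=C, msg='tick')): A:[bye] B:[pong,resp] C:[stop,tick]
After 10 (send(from=C, to=B, msg='data')): A:[bye] B:[pong,resp,data] C:[stop,tick]
After 11 (process(B)): A:[bye] B:[resp,data] C:[stop,tick]
After 12 (process(C)): A:[bye] B:[resp,data] C:[tick]
After 13 (process(C)): A:[bye] B:[resp,data] C:[]

bye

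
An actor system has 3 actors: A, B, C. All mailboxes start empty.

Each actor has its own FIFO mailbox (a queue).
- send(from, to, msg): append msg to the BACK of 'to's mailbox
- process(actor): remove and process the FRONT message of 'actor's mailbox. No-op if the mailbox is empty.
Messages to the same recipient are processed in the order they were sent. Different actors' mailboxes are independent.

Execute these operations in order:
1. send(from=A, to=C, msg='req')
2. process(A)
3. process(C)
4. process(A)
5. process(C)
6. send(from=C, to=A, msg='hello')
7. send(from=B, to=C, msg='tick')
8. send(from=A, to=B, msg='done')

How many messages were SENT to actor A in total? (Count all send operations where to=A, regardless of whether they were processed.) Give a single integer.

After 1 (send(from=A, to=C, msg='req')): A:[] B:[] C:[req]
After 2 (process(A)): A:[] B:[] C:[req]
After 3 (process(C)): A:[] B:[] C:[]
After 4 (process(A)): A:[] B:[] C:[]
After 5 (process(C)): A:[] B:[] C:[]
After 6 (send(from=C, to=A, msg='hello')): A:[hello] B:[] C:[]
After 7 (send(from=B, to=C, msg='tick')): A:[hello] B:[] C:[tick]
After 8 (send(from=A, to=B, msg='done')): A:[hello] B:[done] C:[tick]

Answer: 1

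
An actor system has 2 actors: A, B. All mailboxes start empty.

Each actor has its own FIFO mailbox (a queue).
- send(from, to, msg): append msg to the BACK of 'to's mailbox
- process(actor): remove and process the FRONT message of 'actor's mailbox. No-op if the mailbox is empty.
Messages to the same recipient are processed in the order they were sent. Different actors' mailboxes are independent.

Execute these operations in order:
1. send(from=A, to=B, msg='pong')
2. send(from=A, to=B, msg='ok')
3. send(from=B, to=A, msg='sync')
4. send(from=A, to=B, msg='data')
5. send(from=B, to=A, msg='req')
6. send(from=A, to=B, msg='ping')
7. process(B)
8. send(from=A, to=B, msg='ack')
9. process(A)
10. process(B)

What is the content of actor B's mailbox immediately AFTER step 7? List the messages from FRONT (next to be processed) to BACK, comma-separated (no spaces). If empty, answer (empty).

After 1 (send(from=A, to=B, msg='pong')): A:[] B:[pong]
After 2 (send(from=A, to=B, msg='ok')): A:[] B:[pong,ok]
After 3 (send(from=B, to=A, msg='sync')): A:[sync] B:[pong,ok]
After 4 (send(from=A, to=B, msg='data')): A:[sync] B:[pong,ok,data]
After 5 (send(from=B, to=A, msg='req')): A:[sync,req] B:[pong,ok,data]
After 6 (send(from=A, to=B, msg='ping')): A:[sync,req] B:[pong,ok,data,ping]
After 7 (process(B)): A:[sync,req] B:[ok,data,ping]

ok,data,ping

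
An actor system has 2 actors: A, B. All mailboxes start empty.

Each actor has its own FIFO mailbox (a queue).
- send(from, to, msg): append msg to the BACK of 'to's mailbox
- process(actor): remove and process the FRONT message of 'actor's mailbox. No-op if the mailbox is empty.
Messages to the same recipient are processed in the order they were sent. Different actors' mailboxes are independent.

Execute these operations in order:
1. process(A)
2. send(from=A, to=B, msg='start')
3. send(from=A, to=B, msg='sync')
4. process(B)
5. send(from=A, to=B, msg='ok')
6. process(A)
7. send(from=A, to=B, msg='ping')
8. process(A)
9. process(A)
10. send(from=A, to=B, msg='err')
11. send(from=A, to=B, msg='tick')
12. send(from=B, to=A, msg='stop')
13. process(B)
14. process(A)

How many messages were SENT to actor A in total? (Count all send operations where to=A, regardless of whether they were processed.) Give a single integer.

Answer: 1

Derivation:
After 1 (process(A)): A:[] B:[]
After 2 (send(from=A, to=B, msg='start')): A:[] B:[start]
After 3 (send(from=A, to=B, msg='sync')): A:[] B:[start,sync]
After 4 (process(B)): A:[] B:[sync]
After 5 (send(from=A, to=B, msg='ok')): A:[] B:[sync,ok]
After 6 (process(A)): A:[] B:[sync,ok]
After 7 (send(from=A, to=B, msg='ping')): A:[] B:[sync,ok,ping]
After 8 (process(A)): A:[] B:[sync,ok,ping]
After 9 (process(A)): A:[] B:[sync,ok,ping]
After 10 (send(from=A, to=B, msg='err')): A:[] B:[sync,ok,ping,err]
After 11 (send(from=A, to=B, msg='tick')): A:[] B:[sync,ok,ping,err,tick]
After 12 (send(from=B, to=A, msg='stop')): A:[stop] B:[sync,ok,ping,err,tick]
After 13 (process(B)): A:[stop] B:[ok,ping,err,tick]
After 14 (process(A)): A:[] B:[ok,ping,err,tick]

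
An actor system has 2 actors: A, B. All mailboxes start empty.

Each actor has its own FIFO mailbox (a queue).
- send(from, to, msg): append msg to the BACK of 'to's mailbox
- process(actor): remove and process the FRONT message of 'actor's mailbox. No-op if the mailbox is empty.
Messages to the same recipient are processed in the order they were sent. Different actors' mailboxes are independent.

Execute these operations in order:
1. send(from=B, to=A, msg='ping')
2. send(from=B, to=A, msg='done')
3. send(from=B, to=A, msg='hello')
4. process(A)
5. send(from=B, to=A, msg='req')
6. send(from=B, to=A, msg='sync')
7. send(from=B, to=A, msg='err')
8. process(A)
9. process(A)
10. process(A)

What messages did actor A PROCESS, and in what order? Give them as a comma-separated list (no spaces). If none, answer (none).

Answer: ping,done,hello,req

Derivation:
After 1 (send(from=B, to=A, msg='ping')): A:[ping] B:[]
After 2 (send(from=B, to=A, msg='done')): A:[ping,done] B:[]
After 3 (send(from=B, to=A, msg='hello')): A:[ping,done,hello] B:[]
After 4 (process(A)): A:[done,hello] B:[]
After 5 (send(from=B, to=A, msg='req')): A:[done,hello,req] B:[]
After 6 (send(from=B, to=A, msg='sync')): A:[done,hello,req,sync] B:[]
After 7 (send(from=B, to=A, msg='err')): A:[done,hello,req,sync,err] B:[]
After 8 (process(A)): A:[hello,req,sync,err] B:[]
After 9 (process(A)): A:[req,sync,err] B:[]
After 10 (process(A)): A:[sync,err] B:[]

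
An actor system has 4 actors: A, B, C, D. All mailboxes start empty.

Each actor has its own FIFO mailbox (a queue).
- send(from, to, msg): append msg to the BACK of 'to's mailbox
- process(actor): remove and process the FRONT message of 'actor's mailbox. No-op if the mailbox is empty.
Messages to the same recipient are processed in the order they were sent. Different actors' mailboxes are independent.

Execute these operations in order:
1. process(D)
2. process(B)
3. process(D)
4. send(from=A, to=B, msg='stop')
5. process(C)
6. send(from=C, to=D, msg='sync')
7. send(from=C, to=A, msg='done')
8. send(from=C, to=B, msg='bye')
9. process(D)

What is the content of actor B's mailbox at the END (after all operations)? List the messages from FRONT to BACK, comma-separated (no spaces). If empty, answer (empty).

Answer: stop,bye

Derivation:
After 1 (process(D)): A:[] B:[] C:[] D:[]
After 2 (process(B)): A:[] B:[] C:[] D:[]
After 3 (process(D)): A:[] B:[] C:[] D:[]
After 4 (send(from=A, to=B, msg='stop')): A:[] B:[stop] C:[] D:[]
After 5 (process(C)): A:[] B:[stop] C:[] D:[]
After 6 (send(from=C, to=D, msg='sync')): A:[] B:[stop] C:[] D:[sync]
After 7 (send(from=C, to=A, msg='done')): A:[done] B:[stop] C:[] D:[sync]
After 8 (send(from=C, to=B, msg='bye')): A:[done] B:[stop,bye] C:[] D:[sync]
After 9 (process(D)): A:[done] B:[stop,bye] C:[] D:[]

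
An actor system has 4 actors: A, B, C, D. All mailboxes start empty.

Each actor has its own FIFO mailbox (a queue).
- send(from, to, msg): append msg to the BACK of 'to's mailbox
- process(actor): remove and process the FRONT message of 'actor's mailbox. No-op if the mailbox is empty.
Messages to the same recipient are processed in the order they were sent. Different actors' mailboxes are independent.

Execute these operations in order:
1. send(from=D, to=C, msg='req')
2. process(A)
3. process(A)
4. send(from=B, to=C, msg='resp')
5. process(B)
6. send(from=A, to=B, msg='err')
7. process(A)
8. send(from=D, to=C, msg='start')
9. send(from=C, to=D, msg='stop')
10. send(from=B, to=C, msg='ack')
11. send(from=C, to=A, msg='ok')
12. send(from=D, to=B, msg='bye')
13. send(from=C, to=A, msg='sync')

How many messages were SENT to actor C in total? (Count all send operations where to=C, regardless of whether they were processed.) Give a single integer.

After 1 (send(from=D, to=C, msg='req')): A:[] B:[] C:[req] D:[]
After 2 (process(A)): A:[] B:[] C:[req] D:[]
After 3 (process(A)): A:[] B:[] C:[req] D:[]
After 4 (send(from=B, to=C, msg='resp')): A:[] B:[] C:[req,resp] D:[]
After 5 (process(B)): A:[] B:[] C:[req,resp] D:[]
After 6 (send(from=A, to=B, msg='err')): A:[] B:[err] C:[req,resp] D:[]
After 7 (process(A)): A:[] B:[err] C:[req,resp] D:[]
After 8 (send(from=D, to=C, msg='start')): A:[] B:[err] C:[req,resp,start] D:[]
After 9 (send(from=C, to=D, msg='stop')): A:[] B:[err] C:[req,resp,start] D:[stop]
After 10 (send(from=B, to=C, msg='ack')): A:[] B:[err] C:[req,resp,start,ack] D:[stop]
After 11 (send(from=C, to=A, msg='ok')): A:[ok] B:[err] C:[req,resp,start,ack] D:[stop]
After 12 (send(from=D, to=B, msg='bye')): A:[ok] B:[err,bye] C:[req,resp,start,ack] D:[stop]
After 13 (send(from=C, to=A, msg='sync')): A:[ok,sync] B:[err,bye] C:[req,resp,start,ack] D:[stop]

Answer: 4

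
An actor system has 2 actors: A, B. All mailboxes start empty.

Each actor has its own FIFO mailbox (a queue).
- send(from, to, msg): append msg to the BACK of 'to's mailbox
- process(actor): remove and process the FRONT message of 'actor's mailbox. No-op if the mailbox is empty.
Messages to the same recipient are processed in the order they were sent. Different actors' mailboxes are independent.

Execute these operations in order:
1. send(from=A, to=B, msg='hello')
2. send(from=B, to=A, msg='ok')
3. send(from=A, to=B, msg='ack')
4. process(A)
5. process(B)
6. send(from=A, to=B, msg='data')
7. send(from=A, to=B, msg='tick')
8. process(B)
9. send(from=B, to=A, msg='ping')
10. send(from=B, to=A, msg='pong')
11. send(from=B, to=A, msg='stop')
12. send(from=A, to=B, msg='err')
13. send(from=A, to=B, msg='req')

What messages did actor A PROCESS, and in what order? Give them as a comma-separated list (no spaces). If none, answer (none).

Answer: ok

Derivation:
After 1 (send(from=A, to=B, msg='hello')): A:[] B:[hello]
After 2 (send(from=B, to=A, msg='ok')): A:[ok] B:[hello]
After 3 (send(from=A, to=B, msg='ack')): A:[ok] B:[hello,ack]
After 4 (process(A)): A:[] B:[hello,ack]
After 5 (process(B)): A:[] B:[ack]
After 6 (send(from=A, to=B, msg='data')): A:[] B:[ack,data]
After 7 (send(from=A, to=B, msg='tick')): A:[] B:[ack,data,tick]
After 8 (process(B)): A:[] B:[data,tick]
After 9 (send(from=B, to=A, msg='ping')): A:[ping] B:[data,tick]
After 10 (send(from=B, to=A, msg='pong')): A:[ping,pong] B:[data,tick]
After 11 (send(from=B, to=A, msg='stop')): A:[ping,pong,stop] B:[data,tick]
After 12 (send(from=A, to=B, msg='err')): A:[ping,pong,stop] B:[data,tick,err]
After 13 (send(from=A, to=B, msg='req')): A:[ping,pong,stop] B:[data,tick,err,req]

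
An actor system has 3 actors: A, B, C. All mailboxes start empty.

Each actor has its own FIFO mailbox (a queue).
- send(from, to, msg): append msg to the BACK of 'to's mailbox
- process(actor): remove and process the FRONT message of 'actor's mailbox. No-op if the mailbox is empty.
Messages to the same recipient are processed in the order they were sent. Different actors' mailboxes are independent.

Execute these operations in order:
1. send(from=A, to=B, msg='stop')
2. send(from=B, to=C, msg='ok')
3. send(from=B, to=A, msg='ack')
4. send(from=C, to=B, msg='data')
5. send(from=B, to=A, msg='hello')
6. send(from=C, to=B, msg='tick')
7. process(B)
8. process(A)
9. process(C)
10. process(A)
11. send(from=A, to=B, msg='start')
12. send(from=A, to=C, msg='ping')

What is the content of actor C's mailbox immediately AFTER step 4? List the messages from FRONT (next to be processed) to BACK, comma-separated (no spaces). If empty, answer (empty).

After 1 (send(from=A, to=B, msg='stop')): A:[] B:[stop] C:[]
After 2 (send(from=B, to=C, msg='ok')): A:[] B:[stop] C:[ok]
After 3 (send(from=B, to=A, msg='ack')): A:[ack] B:[stop] C:[ok]
After 4 (send(from=C, to=B, msg='data')): A:[ack] B:[stop,data] C:[ok]

ok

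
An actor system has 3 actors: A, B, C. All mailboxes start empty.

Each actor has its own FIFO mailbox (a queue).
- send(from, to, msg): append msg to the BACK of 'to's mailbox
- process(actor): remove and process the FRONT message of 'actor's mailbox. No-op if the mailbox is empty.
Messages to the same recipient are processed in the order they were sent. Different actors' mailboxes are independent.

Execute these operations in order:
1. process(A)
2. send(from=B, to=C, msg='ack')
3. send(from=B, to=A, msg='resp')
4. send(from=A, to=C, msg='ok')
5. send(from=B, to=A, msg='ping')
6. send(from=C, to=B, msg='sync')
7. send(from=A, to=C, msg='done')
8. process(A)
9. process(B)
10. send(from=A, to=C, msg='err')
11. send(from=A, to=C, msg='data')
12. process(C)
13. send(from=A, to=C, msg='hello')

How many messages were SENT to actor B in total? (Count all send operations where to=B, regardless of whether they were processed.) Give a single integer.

Answer: 1

Derivation:
After 1 (process(A)): A:[] B:[] C:[]
After 2 (send(from=B, to=C, msg='ack')): A:[] B:[] C:[ack]
After 3 (send(from=B, to=A, msg='resp')): A:[resp] B:[] C:[ack]
After 4 (send(from=A, to=C, msg='ok')): A:[resp] B:[] C:[ack,ok]
After 5 (send(from=B, to=A, msg='ping')): A:[resp,ping] B:[] C:[ack,ok]
After 6 (send(from=C, to=B, msg='sync')): A:[resp,ping] B:[sync] C:[ack,ok]
After 7 (send(from=A, to=C, msg='done')): A:[resp,ping] B:[sync] C:[ack,ok,done]
After 8 (process(A)): A:[ping] B:[sync] C:[ack,ok,done]
After 9 (process(B)): A:[ping] B:[] C:[ack,ok,done]
After 10 (send(from=A, to=C, msg='err')): A:[ping] B:[] C:[ack,ok,done,err]
After 11 (send(from=A, to=C, msg='data')): A:[ping] B:[] C:[ack,ok,done,err,data]
After 12 (process(C)): A:[ping] B:[] C:[ok,done,err,data]
After 13 (send(from=A, to=C, msg='hello')): A:[ping] B:[] C:[ok,done,err,data,hello]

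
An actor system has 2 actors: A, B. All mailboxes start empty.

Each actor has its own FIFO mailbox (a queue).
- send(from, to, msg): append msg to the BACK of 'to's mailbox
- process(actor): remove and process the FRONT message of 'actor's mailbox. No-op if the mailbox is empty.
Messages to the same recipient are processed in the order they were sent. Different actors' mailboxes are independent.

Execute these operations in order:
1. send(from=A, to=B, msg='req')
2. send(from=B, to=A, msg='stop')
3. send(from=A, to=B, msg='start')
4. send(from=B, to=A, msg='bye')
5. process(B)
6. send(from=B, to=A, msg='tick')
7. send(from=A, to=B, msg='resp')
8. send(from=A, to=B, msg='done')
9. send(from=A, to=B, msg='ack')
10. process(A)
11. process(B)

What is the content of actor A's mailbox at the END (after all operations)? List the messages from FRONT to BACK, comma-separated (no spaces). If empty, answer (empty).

After 1 (send(from=A, to=B, msg='req')): A:[] B:[req]
After 2 (send(from=B, to=A, msg='stop')): A:[stop] B:[req]
After 3 (send(from=A, to=B, msg='start')): A:[stop] B:[req,start]
After 4 (send(from=B, to=A, msg='bye')): A:[stop,bye] B:[req,start]
After 5 (process(B)): A:[stop,bye] B:[start]
After 6 (send(from=B, to=A, msg='tick')): A:[stop,bye,tick] B:[start]
After 7 (send(from=A, to=B, msg='resp')): A:[stop,bye,tick] B:[start,resp]
After 8 (send(from=A, to=B, msg='done')): A:[stop,bye,tick] B:[start,resp,done]
After 9 (send(from=A, to=B, msg='ack')): A:[stop,bye,tick] B:[start,resp,done,ack]
After 10 (process(A)): A:[bye,tick] B:[start,resp,done,ack]
After 11 (process(B)): A:[bye,tick] B:[resp,done,ack]

Answer: bye,tick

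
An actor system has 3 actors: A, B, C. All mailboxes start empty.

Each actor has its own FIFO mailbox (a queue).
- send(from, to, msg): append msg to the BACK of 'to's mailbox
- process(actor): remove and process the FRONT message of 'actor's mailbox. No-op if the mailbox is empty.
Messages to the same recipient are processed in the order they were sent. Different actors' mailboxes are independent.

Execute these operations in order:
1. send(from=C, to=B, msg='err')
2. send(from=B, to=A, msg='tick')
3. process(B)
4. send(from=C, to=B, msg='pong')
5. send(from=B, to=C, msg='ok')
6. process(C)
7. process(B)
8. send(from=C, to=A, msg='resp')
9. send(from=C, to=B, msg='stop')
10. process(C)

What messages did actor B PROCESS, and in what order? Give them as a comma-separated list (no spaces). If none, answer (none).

After 1 (send(from=C, to=B, msg='err')): A:[] B:[err] C:[]
After 2 (send(from=B, to=A, msg='tick')): A:[tick] B:[err] C:[]
After 3 (process(B)): A:[tick] B:[] C:[]
After 4 (send(from=C, to=B, msg='pong')): A:[tick] B:[pong] C:[]
After 5 (send(from=B, to=C, msg='ok')): A:[tick] B:[pong] C:[ok]
After 6 (process(C)): A:[tick] B:[pong] C:[]
After 7 (process(B)): A:[tick] B:[] C:[]
After 8 (send(from=C, to=A, msg='resp')): A:[tick,resp] B:[] C:[]
After 9 (send(from=C, to=B, msg='stop')): A:[tick,resp] B:[stop] C:[]
After 10 (process(C)): A:[tick,resp] B:[stop] C:[]

Answer: err,pong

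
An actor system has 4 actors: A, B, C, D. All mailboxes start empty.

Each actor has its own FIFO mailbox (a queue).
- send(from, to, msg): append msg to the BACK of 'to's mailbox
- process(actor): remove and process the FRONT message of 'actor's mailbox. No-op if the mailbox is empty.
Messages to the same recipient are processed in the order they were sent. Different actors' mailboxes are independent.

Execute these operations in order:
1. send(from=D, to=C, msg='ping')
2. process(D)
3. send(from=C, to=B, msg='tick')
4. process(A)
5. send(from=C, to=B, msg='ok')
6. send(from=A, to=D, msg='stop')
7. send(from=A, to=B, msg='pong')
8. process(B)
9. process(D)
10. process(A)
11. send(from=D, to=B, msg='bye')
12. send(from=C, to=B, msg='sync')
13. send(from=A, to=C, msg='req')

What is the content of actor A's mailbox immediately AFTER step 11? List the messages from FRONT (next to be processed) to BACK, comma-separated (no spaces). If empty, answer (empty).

After 1 (send(from=D, to=C, msg='ping')): A:[] B:[] C:[ping] D:[]
After 2 (process(D)): A:[] B:[] C:[ping] D:[]
After 3 (send(from=C, to=B, msg='tick')): A:[] B:[tick] C:[ping] D:[]
After 4 (process(A)): A:[] B:[tick] C:[ping] D:[]
After 5 (send(from=C, to=B, msg='ok')): A:[] B:[tick,ok] C:[ping] D:[]
After 6 (send(from=A, to=D, msg='stop')): A:[] B:[tick,ok] C:[ping] D:[stop]
After 7 (send(from=A, to=B, msg='pong')): A:[] B:[tick,ok,pong] C:[ping] D:[stop]
After 8 (process(B)): A:[] B:[ok,pong] C:[ping] D:[stop]
After 9 (process(D)): A:[] B:[ok,pong] C:[ping] D:[]
After 10 (process(A)): A:[] B:[ok,pong] C:[ping] D:[]
After 11 (send(from=D, to=B, msg='bye')): A:[] B:[ok,pong,bye] C:[ping] D:[]

(empty)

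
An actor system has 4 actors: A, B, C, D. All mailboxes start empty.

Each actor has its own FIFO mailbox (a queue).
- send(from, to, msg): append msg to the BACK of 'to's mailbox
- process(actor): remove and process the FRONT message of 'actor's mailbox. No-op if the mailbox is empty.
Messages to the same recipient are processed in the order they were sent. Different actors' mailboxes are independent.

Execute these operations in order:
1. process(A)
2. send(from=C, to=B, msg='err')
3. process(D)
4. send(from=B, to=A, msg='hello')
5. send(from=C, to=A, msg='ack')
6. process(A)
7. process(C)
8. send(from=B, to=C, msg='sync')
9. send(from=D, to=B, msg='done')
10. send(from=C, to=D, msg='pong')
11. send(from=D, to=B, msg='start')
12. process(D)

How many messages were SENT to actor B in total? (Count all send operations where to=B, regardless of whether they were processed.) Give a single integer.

After 1 (process(A)): A:[] B:[] C:[] D:[]
After 2 (send(from=C, to=B, msg='err')): A:[] B:[err] C:[] D:[]
After 3 (process(D)): A:[] B:[err] C:[] D:[]
After 4 (send(from=B, to=A, msg='hello')): A:[hello] B:[err] C:[] D:[]
After 5 (send(from=C, to=A, msg='ack')): A:[hello,ack] B:[err] C:[] D:[]
After 6 (process(A)): A:[ack] B:[err] C:[] D:[]
After 7 (process(C)): A:[ack] B:[err] C:[] D:[]
After 8 (send(from=B, to=C, msg='sync')): A:[ack] B:[err] C:[sync] D:[]
After 9 (send(from=D, to=B, msg='done')): A:[ack] B:[err,done] C:[sync] D:[]
After 10 (send(from=C, to=D, msg='pong')): A:[ack] B:[err,done] C:[sync] D:[pong]
After 11 (send(from=D, to=B, msg='start')): A:[ack] B:[err,done,start] C:[sync] D:[pong]
After 12 (process(D)): A:[ack] B:[err,done,start] C:[sync] D:[]

Answer: 3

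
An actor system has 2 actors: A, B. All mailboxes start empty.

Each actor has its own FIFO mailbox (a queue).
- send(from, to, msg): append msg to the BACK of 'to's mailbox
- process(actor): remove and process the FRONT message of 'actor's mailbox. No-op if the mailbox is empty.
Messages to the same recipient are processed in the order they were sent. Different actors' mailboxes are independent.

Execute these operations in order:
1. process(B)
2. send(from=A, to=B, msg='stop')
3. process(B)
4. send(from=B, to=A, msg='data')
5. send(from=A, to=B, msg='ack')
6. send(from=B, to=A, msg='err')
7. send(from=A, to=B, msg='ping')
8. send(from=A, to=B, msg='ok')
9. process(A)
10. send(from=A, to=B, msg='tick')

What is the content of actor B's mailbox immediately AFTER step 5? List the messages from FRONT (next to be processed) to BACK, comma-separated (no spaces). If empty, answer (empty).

After 1 (process(B)): A:[] B:[]
After 2 (send(from=A, to=B, msg='stop')): A:[] B:[stop]
After 3 (process(B)): A:[] B:[]
After 4 (send(from=B, to=A, msg='data')): A:[data] B:[]
After 5 (send(from=A, to=B, msg='ack')): A:[data] B:[ack]

ack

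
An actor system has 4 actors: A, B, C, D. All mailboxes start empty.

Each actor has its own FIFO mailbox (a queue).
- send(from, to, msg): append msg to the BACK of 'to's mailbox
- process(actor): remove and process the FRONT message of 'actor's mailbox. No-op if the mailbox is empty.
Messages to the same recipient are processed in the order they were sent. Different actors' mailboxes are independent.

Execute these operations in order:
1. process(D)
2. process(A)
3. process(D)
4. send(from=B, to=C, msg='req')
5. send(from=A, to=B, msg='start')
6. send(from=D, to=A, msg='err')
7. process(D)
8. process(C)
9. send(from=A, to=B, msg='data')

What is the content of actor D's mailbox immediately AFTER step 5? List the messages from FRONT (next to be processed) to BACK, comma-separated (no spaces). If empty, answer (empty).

After 1 (process(D)): A:[] B:[] C:[] D:[]
After 2 (process(A)): A:[] B:[] C:[] D:[]
After 3 (process(D)): A:[] B:[] C:[] D:[]
After 4 (send(from=B, to=C, msg='req')): A:[] B:[] C:[req] D:[]
After 5 (send(from=A, to=B, msg='start')): A:[] B:[start] C:[req] D:[]

(empty)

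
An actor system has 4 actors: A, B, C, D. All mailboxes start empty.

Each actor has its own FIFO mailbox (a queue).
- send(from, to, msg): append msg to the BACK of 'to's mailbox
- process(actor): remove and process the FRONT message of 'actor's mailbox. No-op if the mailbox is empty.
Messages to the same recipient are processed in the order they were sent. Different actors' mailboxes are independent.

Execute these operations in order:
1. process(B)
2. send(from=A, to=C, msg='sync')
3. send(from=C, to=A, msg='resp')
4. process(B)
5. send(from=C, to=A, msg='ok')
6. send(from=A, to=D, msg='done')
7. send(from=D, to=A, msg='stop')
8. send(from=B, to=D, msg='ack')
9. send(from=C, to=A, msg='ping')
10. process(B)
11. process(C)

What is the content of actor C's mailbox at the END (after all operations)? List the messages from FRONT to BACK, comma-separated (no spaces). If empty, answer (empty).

Answer: (empty)

Derivation:
After 1 (process(B)): A:[] B:[] C:[] D:[]
After 2 (send(from=A, to=C, msg='sync')): A:[] B:[] C:[sync] D:[]
After 3 (send(from=C, to=A, msg='resp')): A:[resp] B:[] C:[sync] D:[]
After 4 (process(B)): A:[resp] B:[] C:[sync] D:[]
After 5 (send(from=C, to=A, msg='ok')): A:[resp,ok] B:[] C:[sync] D:[]
After 6 (send(from=A, to=D, msg='done')): A:[resp,ok] B:[] C:[sync] D:[done]
After 7 (send(from=D, to=A, msg='stop')): A:[resp,ok,stop] B:[] C:[sync] D:[done]
After 8 (send(from=B, to=D, msg='ack')): A:[resp,ok,stop] B:[] C:[sync] D:[done,ack]
After 9 (send(from=C, to=A, msg='ping')): A:[resp,ok,stop,ping] B:[] C:[sync] D:[done,ack]
After 10 (process(B)): A:[resp,ok,stop,ping] B:[] C:[sync] D:[done,ack]
After 11 (process(C)): A:[resp,ok,stop,ping] B:[] C:[] D:[done,ack]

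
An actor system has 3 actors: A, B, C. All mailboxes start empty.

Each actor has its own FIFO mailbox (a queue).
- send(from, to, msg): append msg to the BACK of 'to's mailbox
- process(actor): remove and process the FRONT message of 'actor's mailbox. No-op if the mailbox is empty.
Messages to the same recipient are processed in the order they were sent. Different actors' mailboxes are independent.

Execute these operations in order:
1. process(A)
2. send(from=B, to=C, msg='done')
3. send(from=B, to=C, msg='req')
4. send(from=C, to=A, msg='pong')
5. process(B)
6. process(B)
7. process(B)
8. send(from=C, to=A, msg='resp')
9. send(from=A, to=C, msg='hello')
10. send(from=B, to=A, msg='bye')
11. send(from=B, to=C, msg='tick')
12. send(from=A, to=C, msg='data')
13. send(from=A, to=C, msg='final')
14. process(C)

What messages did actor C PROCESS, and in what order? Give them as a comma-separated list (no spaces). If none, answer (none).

After 1 (process(A)): A:[] B:[] C:[]
After 2 (send(from=B, to=C, msg='done')): A:[] B:[] C:[done]
After 3 (send(from=B, to=C, msg='req')): A:[] B:[] C:[done,req]
After 4 (send(from=C, to=A, msg='pong')): A:[pong] B:[] C:[done,req]
After 5 (process(B)): A:[pong] B:[] C:[done,req]
After 6 (process(B)): A:[pong] B:[] C:[done,req]
After 7 (process(B)): A:[pong] B:[] C:[done,req]
After 8 (send(from=C, to=A, msg='resp')): A:[pong,resp] B:[] C:[done,req]
After 9 (send(from=A, to=C, msg='hello')): A:[pong,resp] B:[] C:[done,req,hello]
After 10 (send(from=B, to=A, msg='bye')): A:[pong,resp,bye] B:[] C:[done,req,hello]
After 11 (send(from=B, to=C, msg='tick')): A:[pong,resp,bye] B:[] C:[done,req,hello,tick]
After 12 (send(from=A, to=C, msg='data')): A:[pong,resp,bye] B:[] C:[done,req,hello,tick,data]
After 13 (send(from=A, to=C, msg='final')): A:[pong,resp,bye] B:[] C:[done,req,hello,tick,data,final]
After 14 (process(C)): A:[pong,resp,bye] B:[] C:[req,hello,tick,data,final]

Answer: done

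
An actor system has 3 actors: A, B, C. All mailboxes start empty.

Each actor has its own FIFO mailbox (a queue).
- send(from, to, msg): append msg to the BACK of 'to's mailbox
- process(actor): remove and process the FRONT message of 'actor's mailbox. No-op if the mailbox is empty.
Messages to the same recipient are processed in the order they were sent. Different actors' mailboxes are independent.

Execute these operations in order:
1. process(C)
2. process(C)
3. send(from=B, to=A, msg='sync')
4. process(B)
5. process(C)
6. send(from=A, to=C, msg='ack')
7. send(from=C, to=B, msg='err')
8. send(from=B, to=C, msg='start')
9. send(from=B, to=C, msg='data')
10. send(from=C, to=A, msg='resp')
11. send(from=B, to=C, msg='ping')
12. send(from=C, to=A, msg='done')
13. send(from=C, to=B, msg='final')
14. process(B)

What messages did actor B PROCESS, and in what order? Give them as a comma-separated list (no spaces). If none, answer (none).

After 1 (process(C)): A:[] B:[] C:[]
After 2 (process(C)): A:[] B:[] C:[]
After 3 (send(from=B, to=A, msg='sync')): A:[sync] B:[] C:[]
After 4 (process(B)): A:[sync] B:[] C:[]
After 5 (process(C)): A:[sync] B:[] C:[]
After 6 (send(from=A, to=C, msg='ack')): A:[sync] B:[] C:[ack]
After 7 (send(from=C, to=B, msg='err')): A:[sync] B:[err] C:[ack]
After 8 (send(from=B, to=C, msg='start')): A:[sync] B:[err] C:[ack,start]
After 9 (send(from=B, to=C, msg='data')): A:[sync] B:[err] C:[ack,start,data]
After 10 (send(from=C, to=A, msg='resp')): A:[sync,resp] B:[err] C:[ack,start,data]
After 11 (send(from=B, to=C, msg='ping')): A:[sync,resp] B:[err] C:[ack,start,data,ping]
After 12 (send(from=C, to=A, msg='done')): A:[sync,resp,done] B:[err] C:[ack,start,data,ping]
After 13 (send(from=C, to=B, msg='final')): A:[sync,resp,done] B:[err,final] C:[ack,start,data,ping]
After 14 (process(B)): A:[sync,resp,done] B:[final] C:[ack,start,data,ping]

Answer: err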